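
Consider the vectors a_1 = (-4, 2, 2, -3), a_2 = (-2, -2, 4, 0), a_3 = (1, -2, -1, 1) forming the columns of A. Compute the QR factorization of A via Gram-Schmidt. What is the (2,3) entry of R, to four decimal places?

r_{23} = 0.6155

a_1 = (-4, 2, 2, -3); ‖a_1‖ = 5.7446, so e_1 = (-0.6963, 0.3482, 0.3482, -0.5222).
e_1·a_2 = (-0.6963)·(-2) + 0.3482·(-2) + 0.3482·4 + (-0.5222)·0 = 2.0889.
u_2 = a_2 − 2.0889·e_1 = (-0.5455, -2.7273, 3.2727, 1.0909).
‖u_2‖ = 4.4313, so e_2 = (-0.1231, -0.6155, 0.7385, 0.2462).
r_{23} = e_2·a_3 = 0.6155.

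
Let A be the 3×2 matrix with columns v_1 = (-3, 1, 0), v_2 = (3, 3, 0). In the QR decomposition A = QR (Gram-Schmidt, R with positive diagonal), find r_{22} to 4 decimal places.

r_{22} = 3.7947

v_1 = (-3, 1, 0); ‖v_1‖ = 3.1623, so q_1 = (-0.9487, 0.3162, 0.0000).
q_1·v_2 = (-0.9487)·3 + 0.3162·3 + 0.0000·0 = -1.8974.
u_2 = v_2 + 1.8974·q_1 = (1.2000, 3.6000, 0.0000).
r_{22} = ‖u_2‖ = 3.7947.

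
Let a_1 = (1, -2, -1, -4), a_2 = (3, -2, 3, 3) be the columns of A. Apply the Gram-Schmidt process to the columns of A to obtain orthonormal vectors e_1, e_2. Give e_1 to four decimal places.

a_1 = (1, -2, -1, -4); ‖a_1‖ = 4.6904, so e_1 = (0.2132, -0.4264, -0.2132, -0.8528).

e_1 = (0.2132, -0.4264, -0.2132, -0.8528)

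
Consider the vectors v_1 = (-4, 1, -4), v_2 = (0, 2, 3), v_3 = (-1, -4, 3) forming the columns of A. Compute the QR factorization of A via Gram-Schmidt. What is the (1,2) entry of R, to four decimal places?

v_1 = (-4, 1, -4); ‖v_1‖ = 5.7446, so q_1 = (-0.6963, 0.1741, -0.6963).
r_{12} = q_1·v_2 = -1.7408.

r_{12} = -1.7408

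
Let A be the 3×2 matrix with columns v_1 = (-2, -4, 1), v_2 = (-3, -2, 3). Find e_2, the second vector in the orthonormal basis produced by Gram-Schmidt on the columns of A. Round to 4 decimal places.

e_2 = (-0.4811, 0.4314, 0.7632)

v_1 = (-2, -4, 1); ‖v_1‖ = 4.5826, so e_1 = (-0.4364, -0.8729, 0.2182).
e_1·v_2 = (-0.4364)·(-3) + (-0.8729)·(-2) + 0.2182·3 = 3.7097.
u_2 = v_2 − 3.7097·e_1 = (-1.3810, 1.2381, 2.1905).
‖u_2‖ = 2.8702, so e_2 = (-0.4811, 0.4314, 0.7632).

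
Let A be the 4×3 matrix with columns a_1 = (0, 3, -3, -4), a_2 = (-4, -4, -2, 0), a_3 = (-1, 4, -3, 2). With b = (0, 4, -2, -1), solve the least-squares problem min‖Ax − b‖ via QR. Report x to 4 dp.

x = (0.4477, -0.1861, 0.4354)

a_1 = (0, 3, -3, -4); ‖a_1‖ = 5.8310, so q_1 = (0.0000, 0.5145, -0.5145, -0.6860).
q_1·a_2 = 0.0000·(-4) + 0.5145·(-4) + (-0.5145)·(-2) + (-0.6860)·0 = -1.0290.
u_2 = a_2 + 1.0290·q_1 = (-4.0000, -3.4706, -2.5294, -0.7059).
‖u_2‖ = 5.9111, so q_2 = (-0.6767, -0.5871, -0.4279, -0.1194).
q_1·a_3 = 0.0000·(-1) + 0.5145·4 + (-0.5145)·(-3) + (-0.6860)·2 = 2.2295; q_2·a_3 = (-0.6767)·(-1) + (-0.5871)·4 + (-0.4279)·(-3) + (-0.1194)·2 = -0.6269.
u_3 = a_3 − 2.2295·q_1 + 0.6269·q_2 = (-1.4242, 2.4848, -2.1212, 3.4545).
‖u_3‖ = 4.9635, so q_3 = (-0.2869, 0.5006, -0.4274, 0.6960).
Qᵀb = (3.7730, -1.3733, 2.1612).
Back-substitute: x_3 = 2.1612/4.9635 = 0.4354.
x_2 = (-1.3733 + 0.6269·0.4354)/5.9111 = -0.1861.
x_1 = (3.7730 + 1.0290·(-0.1861) − 2.2295·0.4354)/5.8310 = 0.4477.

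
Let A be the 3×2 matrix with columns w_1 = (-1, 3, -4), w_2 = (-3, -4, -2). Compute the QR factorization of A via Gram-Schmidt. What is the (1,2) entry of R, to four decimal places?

r_{12} = -0.1961

w_1 = (-1, 3, -4); ‖w_1‖ = 5.0990, so q_1 = (-0.1961, 0.5883, -0.7845).
r_{12} = q_1·w_2 = -0.1961.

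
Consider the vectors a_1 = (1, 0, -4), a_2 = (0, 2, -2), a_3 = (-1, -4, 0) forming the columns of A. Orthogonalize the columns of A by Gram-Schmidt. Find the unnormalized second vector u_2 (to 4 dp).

e_1 = a_1/‖a_1‖ = (1, 0, -4)/4.1231 = (0.2425, 0.0000, -0.9701).
r_{12} = e_1·a_2 = 1.9403.
u_2 = a_2 − 1.9403·e_1 = (-0.4706, 2.0000, -0.1176).

u_2 = (-0.4706, 2.0000, -0.1176)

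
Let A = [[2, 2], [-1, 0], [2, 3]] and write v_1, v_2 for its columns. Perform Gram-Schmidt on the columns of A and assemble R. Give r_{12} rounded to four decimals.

v_1 = (2, -1, 2); ‖v_1‖ = 3.0000, so e_1 = (0.6667, -0.3333, 0.6667).
r_{12} = e_1·v_2 = 3.3333.

r_{12} = 3.3333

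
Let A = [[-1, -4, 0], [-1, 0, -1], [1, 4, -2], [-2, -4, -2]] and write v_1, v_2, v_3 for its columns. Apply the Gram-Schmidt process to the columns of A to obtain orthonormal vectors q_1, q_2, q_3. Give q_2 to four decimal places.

q_2 = (-0.5071, 0.6761, 0.5071, 0.1690)

v_1 = (-1, -1, 1, -2); ‖v_1‖ = 2.6458, so q_1 = (-0.3780, -0.3780, 0.3780, -0.7559).
q_1·v_2 = (-0.3780)·(-4) + (-0.3780)·0 + 0.3780·4 + (-0.7559)·(-4) = 6.0474.
u_2 = v_2 − 6.0474·q_1 = (-1.7143, 2.2857, 1.7143, 0.5714).
‖u_2‖ = 3.3806, so q_2 = (-0.5071, 0.6761, 0.5071, 0.1690).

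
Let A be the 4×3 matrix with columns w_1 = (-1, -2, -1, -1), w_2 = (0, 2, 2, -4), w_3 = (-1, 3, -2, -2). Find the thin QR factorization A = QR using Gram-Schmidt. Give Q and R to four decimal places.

w_1 = (-1, -2, -1, -1); ‖w_1‖ = 2.6458, so q_1 = (-0.3780, -0.7559, -0.3780, -0.3780).
q_1·w_2 = (-0.3780)·0 + (-0.7559)·2 + (-0.3780)·2 + (-0.3780)·(-4) = -0.7559.
u_2 = w_2 + 0.7559·q_1 = (-0.2857, 1.4286, 1.7143, -4.2857).
‖u_2‖ = 4.8403, so q_2 = (-0.0590, 0.2951, 0.3542, -0.8854).
q_1·w_3 = (-0.3780)·(-1) + (-0.7559)·3 + (-0.3780)·(-2) + (-0.3780)·(-2) = -0.3780; q_2·w_3 = (-0.0590)·(-1) + 0.2951·3 + 0.3542·(-2) + (-0.8854)·(-2) = 2.0070.
u_3 = w_3 + 0.3780·q_1 − 2.0070·q_2 = (-1.0244, 2.1220, -2.8537, -0.3659).
‖u_3‖ = 3.7188, so q_3 = (-0.2755, 0.5706, -0.7674, -0.0984).

Q = [[-0.3780, -0.0590, -0.2755], [-0.7559, 0.2951, 0.5706], [-0.3780, 0.3542, -0.7674], [-0.3780, -0.8854, -0.0984]], R = [[2.6458, -0.7559, -0.3780], [0.0000, 4.8403, 2.0070], [0.0000, 0.0000, 3.7188]]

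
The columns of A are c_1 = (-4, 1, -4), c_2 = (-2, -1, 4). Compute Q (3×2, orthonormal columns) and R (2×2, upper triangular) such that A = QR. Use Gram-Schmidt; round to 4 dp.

Q = [[-0.6963, -0.7177], [0.1741, -0.1689], [-0.6963, 0.6755]], R = [[5.7446, -1.5667], [0.0000, 4.3064]]

c_1 = (-4, 1, -4); ‖c_1‖ = 5.7446, so e_1 = (-0.6963, 0.1741, -0.6963).
e_1·c_2 = (-0.6963)·(-2) + 0.1741·(-1) + (-0.6963)·4 = -1.5667.
u_2 = c_2 + 1.5667·e_1 = (-3.0909, -0.7273, 2.9091).
‖u_2‖ = 4.3064, so e_2 = (-0.7177, -0.1689, 0.6755).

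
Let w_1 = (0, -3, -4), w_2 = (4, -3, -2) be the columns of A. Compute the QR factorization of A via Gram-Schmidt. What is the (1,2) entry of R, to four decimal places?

e_1 = w_1/‖w_1‖ = (0, -3, -4)/5.0000 = (0.0000, -0.6000, -0.8000).
r_{12} = e_1·w_2 = 3.4000.

r_{12} = 3.4000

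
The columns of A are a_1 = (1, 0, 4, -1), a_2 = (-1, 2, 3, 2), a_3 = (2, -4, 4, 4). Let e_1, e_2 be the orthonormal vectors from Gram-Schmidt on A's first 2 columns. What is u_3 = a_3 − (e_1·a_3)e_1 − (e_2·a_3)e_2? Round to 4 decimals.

u_3 = (1.5556, -4.4444, 0.6667, 4.2222)

a_1 = (1, 0, 4, -1); ‖a_1‖ = 4.2426, so e_1 = (0.2357, 0.0000, 0.9428, -0.2357).
e_1·a_2 = 0.2357·(-1) + 0.0000·2 + 0.9428·3 + (-0.2357)·2 = 2.1213.
u_2 = a_2 − 2.1213·e_1 = (-1.5000, 2.0000, 1.0000, 2.5000).
‖u_2‖ = 3.6742, so e_2 = (-0.4082, 0.5443, 0.2722, 0.6804).
e_1·a_3 = 0.2357·2 + 0.0000·(-4) + 0.9428·4 + (-0.2357)·4 = 3.2998; e_2·a_3 = (-0.4082)·2 + 0.5443·(-4) + 0.2722·4 + 0.6804·4 = 0.8165.
u_3 = a_3 − 3.2998·e_1 − 0.8165·e_2 = (1.5556, -4.4444, 0.6667, 4.2222).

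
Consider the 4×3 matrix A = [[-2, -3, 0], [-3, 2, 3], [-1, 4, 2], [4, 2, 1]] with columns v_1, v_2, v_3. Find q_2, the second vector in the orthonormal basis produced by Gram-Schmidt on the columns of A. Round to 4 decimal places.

q_1 = v_1/‖v_1‖ = (-2, -3, -1, 4)/5.4772 = (-0.3651, -0.5477, -0.1826, 0.7303).
r_{12} = q_1·v_2 = 0.7303.
u_2 = v_2 − 0.7303·q_1 = (-2.7333, 2.4000, 4.1333, 1.4667).
‖u_2‖ = 5.6980, so q_2 = (-0.4797, 0.4212, 0.7254, 0.2574).

q_2 = (-0.4797, 0.4212, 0.7254, 0.2574)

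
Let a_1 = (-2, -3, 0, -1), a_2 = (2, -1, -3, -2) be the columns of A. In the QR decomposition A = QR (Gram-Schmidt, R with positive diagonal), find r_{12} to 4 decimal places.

e_1 = a_1/‖a_1‖ = (-2, -3, 0, -1)/3.7417 = (-0.5345, -0.8018, 0.0000, -0.2673).
r_{12} = e_1·a_2 = 0.2673.

r_{12} = 0.2673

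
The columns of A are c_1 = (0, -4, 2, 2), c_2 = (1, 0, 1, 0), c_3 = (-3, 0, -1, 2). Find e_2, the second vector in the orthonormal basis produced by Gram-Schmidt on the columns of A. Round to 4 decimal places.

e_2 = (0.7385, 0.2462, 0.6155, -0.1231)

e_1 = c_1/‖c_1‖ = (0, -4, 2, 2)/4.8990 = (0.0000, -0.8165, 0.4082, 0.4082).
r_{12} = e_1·c_2 = 0.4082.
u_2 = c_2 − 0.4082·e_1 = (1.0000, 0.3333, 0.8333, -0.1667).
‖u_2‖ = 1.3540, so e_2 = (0.7385, 0.2462, 0.6155, -0.1231).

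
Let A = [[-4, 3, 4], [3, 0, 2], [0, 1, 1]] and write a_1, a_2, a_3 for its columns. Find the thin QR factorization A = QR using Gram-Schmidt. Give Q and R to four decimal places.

Q = [[-0.8000, 0.5245, 0.2914], [0.6000, 0.6993, 0.3885], [0.0000, 0.4856, -0.8742]], R = [[5.0000, -2.4000, -2.0000], [0.0000, 2.0591, 3.9823], [0.0000, 0.0000, 1.0684]]

q_1 = a_1/‖a_1‖ = (-4, 3, 0)/5.0000 = (-0.8000, 0.6000, 0.0000).
r_{12} = q_1·a_2 = -2.4000.
u_2 = a_2 + 2.4000·q_1 = (1.0800, 1.4400, 1.0000).
‖u_2‖ = 2.0591, so q_2 = (0.5245, 0.6993, 0.4856).
r_{13} = q_1·a_3 = -2.0000; r_{23} = q_2·a_3 = 3.9823.
u_3 = a_3 + 2.0000·q_1 − 3.9823·q_2 = (0.3113, 0.4151, -0.9340).
‖u_3‖ = 1.0684, so q_3 = (0.2914, 0.3885, -0.8742).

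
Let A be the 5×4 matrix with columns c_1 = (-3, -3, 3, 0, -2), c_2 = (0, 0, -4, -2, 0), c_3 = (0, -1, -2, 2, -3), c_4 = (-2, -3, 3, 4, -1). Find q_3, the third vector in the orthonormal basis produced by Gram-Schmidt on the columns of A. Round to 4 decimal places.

q_1 = c_1/‖c_1‖ = (-3, -3, 3, 0, -2)/5.5678 = (-0.5388, -0.5388, 0.5388, 0.0000, -0.3592).
r_{12} = q_1·c_2 = -2.1553.
u_2 = c_2 + 2.1553·q_1 = (-1.1613, -1.1613, -2.8387, -2.0000, -0.7742).
‖u_2‖ = 3.9185, so q_2 = (-0.2964, -0.2964, -0.7244, -0.5104, -0.1976).
r_{13} = q_1·c_3 = 0.5388; r_{23} = q_2·c_3 = 1.3172.
u_3 = c_3 − 0.5388·q_1 − 1.3172·q_2 = (0.6807, -0.3193, -1.3361, 2.6723, -2.5462).
‖u_3‖ = 3.9968, so q_3 = (0.1703, -0.0799, -0.3343, 0.6686, -0.6371).

q_3 = (0.1703, -0.0799, -0.3343, 0.6686, -0.6371)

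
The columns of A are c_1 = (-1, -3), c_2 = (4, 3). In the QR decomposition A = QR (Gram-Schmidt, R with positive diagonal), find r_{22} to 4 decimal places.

r_{22} = 2.8460

q_1 = c_1/‖c_1‖ = (-1, -3)/3.1623 = (-0.3162, -0.9487).
r_{12} = q_1·c_2 = -4.1110.
u_2 = c_2 + 4.1110·q_1 = (2.7000, -0.9000).
r_{22} = ‖u_2‖ = 2.8460.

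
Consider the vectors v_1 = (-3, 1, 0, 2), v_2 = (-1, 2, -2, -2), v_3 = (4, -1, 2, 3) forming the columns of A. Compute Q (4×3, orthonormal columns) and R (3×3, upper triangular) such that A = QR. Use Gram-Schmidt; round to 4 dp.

v_1 = (-3, 1, 0, 2); ‖v_1‖ = 3.7417, so q_1 = (-0.8018, 0.2673, 0.0000, 0.5345).
q_1·v_2 = (-0.8018)·(-1) + 0.2673·2 + 0.0000·(-2) + 0.5345·(-2) = 0.2673.
u_2 = v_2 − 0.2673·q_1 = (-0.7857, 1.9286, -2.0000, -2.1429).
‖u_2‖ = 3.5956, so q_2 = (-0.2185, 0.5364, -0.5562, -0.5960).
q_1·v_3 = (-0.8018)·4 + 0.2673·(-1) + 0.0000·2 + 0.5345·3 = -1.8708; q_2·v_3 = (-0.2185)·4 + 0.5364·(-1) + (-0.5562)·2 + (-0.5960)·3 = -4.3108.
u_3 = v_3 + 1.8708·q_1 + 4.3108·q_2 = (1.5580, 1.8122, -0.3978, 1.4309).
‖u_3‖ = 2.8137, so q_3 = (0.5537, 0.6440, -0.1414, 0.5086).

Q = [[-0.8018, -0.2185, 0.5537], [0.2673, 0.5364, 0.6440], [0.0000, -0.5562, -0.1414], [0.5345, -0.5960, 0.5086]], R = [[3.7417, 0.2673, -1.8708], [0.0000, 3.5956, -4.3108], [0.0000, 0.0000, 2.8137]]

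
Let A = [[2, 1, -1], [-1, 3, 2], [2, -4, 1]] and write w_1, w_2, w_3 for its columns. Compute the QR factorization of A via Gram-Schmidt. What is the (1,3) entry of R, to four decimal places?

q_1 = w_1/‖w_1‖ = (2, -1, 2)/3.0000 = (0.6667, -0.3333, 0.6667).
r_{13} = q_1·w_3 = -0.6667.

r_{13} = -0.6667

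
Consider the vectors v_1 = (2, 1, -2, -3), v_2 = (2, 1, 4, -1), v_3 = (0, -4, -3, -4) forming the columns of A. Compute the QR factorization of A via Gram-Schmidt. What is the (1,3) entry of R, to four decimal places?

v_1 = (2, 1, -2, -3); ‖v_1‖ = 4.2426, so e_1 = (0.4714, 0.2357, -0.4714, -0.7071).
r_{13} = e_1·v_3 = 3.2998.

r_{13} = 3.2998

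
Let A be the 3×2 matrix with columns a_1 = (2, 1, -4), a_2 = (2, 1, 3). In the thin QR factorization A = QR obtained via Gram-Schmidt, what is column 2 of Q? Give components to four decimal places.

q_2 = (0.7807, 0.3904, 0.4880)

a_1 = (2, 1, -4); ‖a_1‖ = 4.5826, so q_1 = (0.4364, 0.2182, -0.8729).
q_1·a_2 = 0.4364·2 + 0.2182·1 + (-0.8729)·3 = -1.5275.
u_2 = a_2 + 1.5275·q_1 = (2.6667, 1.3333, 1.6667).
‖u_2‖ = 3.4157, so q_2 = (0.7807, 0.3904, 0.4880).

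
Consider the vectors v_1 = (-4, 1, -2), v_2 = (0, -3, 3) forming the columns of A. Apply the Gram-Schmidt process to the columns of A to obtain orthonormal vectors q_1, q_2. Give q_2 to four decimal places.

q_2 = (-0.4558, -0.6838, 0.5698)

q_1 = v_1/‖v_1‖ = (-4, 1, -2)/4.5826 = (-0.8729, 0.2182, -0.4364).
r_{12} = q_1·v_2 = -1.9640.
u_2 = v_2 + 1.9640·q_1 = (-1.7143, -2.5714, 2.1429).
‖u_2‖ = 3.7607, so q_2 = (-0.4558, -0.6838, 0.5698).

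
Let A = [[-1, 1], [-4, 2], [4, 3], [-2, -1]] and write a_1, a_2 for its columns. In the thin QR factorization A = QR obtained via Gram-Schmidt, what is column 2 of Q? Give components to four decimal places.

e_2 = (0.2999, 0.6713, 0.6498, -0.1928)

a_1 = (-1, -4, 4, -2); ‖a_1‖ = 6.0828, so e_1 = (-0.1644, -0.6576, 0.6576, -0.3288).
e_1·a_2 = (-0.1644)·1 + (-0.6576)·2 + 0.6576·3 + (-0.3288)·(-1) = 0.8220.
u_2 = a_2 − 0.8220·e_1 = (1.1351, 2.5405, 2.4595, -0.7297).
‖u_2‖ = 3.7847, so e_2 = (0.2999, 0.6713, 0.6498, -0.1928).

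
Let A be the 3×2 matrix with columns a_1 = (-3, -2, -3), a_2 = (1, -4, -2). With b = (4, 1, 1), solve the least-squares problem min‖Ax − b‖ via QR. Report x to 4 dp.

x = (-0.9824, 0.4194)

a_1 = (-3, -2, -3); ‖a_1‖ = 4.6904, so q_1 = (-0.6396, -0.4264, -0.6396).
q_1·a_2 = (-0.6396)·1 + (-0.4264)·(-4) + (-0.6396)·(-2) = 2.3452.
u_2 = a_2 − 2.3452·q_1 = (2.5000, -3.0000, -0.5000).
‖u_2‖ = 3.9370, so q_2 = (0.6350, -0.7620, -0.1270).
Qᵀb = (-3.6244, 1.6510).
Back-substitute: x_2 = 1.6510/3.9370 = 0.4194.
x_1 = (-3.6244 − 2.3452·0.4194)/4.6904 = -0.9824.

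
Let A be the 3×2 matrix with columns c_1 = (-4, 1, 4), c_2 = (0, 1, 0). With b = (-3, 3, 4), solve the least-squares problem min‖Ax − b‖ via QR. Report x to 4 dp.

x = (0.8750, 2.1250)

q_1 = c_1/‖c_1‖ = (-4, 1, 4)/5.7446 = (-0.6963, 0.1741, 0.6963).
r_{12} = q_1·c_2 = 0.1741.
u_2 = c_2 − 0.1741·q_1 = (0.1212, 0.9697, -0.1212).
‖u_2‖ = 0.9847, so q_2 = (0.1231, 0.9847, -0.1231).
Qᵀb = (5.3964, 2.0926).
Back-substitute: x_2 = 2.0926/0.9847 = 2.1250.
x_1 = (5.3964 − 0.1741·2.1250)/5.7446 = 0.8750.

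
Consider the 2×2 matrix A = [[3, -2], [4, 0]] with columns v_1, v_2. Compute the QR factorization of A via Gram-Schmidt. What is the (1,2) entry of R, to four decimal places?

v_1 = (3, 4); ‖v_1‖ = 5.0000, so q_1 = (0.6000, 0.8000).
r_{12} = q_1·v_2 = -1.2000.

r_{12} = -1.2000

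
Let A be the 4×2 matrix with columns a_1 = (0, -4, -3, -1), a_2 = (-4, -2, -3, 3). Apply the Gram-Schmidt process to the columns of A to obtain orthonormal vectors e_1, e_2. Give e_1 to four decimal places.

e_1 = (0.0000, -0.7845, -0.5883, -0.1961)

a_1 = (0, -4, -3, -1); ‖a_1‖ = 5.0990, so e_1 = (0.0000, -0.7845, -0.5883, -0.1961).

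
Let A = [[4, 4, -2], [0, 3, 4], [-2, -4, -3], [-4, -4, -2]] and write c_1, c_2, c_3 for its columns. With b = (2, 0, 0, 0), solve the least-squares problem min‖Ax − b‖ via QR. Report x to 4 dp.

c_1 = (4, 0, -2, -4); ‖c_1‖ = 6.0000, so q_1 = (0.6667, 0.0000, -0.3333, -0.6667).
q_1·c_2 = 0.6667·4 + 0.0000·3 + (-0.3333)·(-4) + (-0.6667)·(-4) = 6.6667.
u_2 = c_2 − 6.6667·q_1 = (-0.4444, 3.0000, -1.7778, 0.4444).
‖u_2‖ = 3.5434, so q_2 = (-0.1254, 0.8466, -0.5017, 0.1254).
q_1·c_3 = 0.6667·(-2) + 0.0000·4 + (-0.3333)·(-3) + (-0.6667)·(-2) = 1.0000; q_2·c_3 = (-0.1254)·(-2) + 0.8466·4 + (-0.5017)·(-3) + 0.1254·(-2) = 4.8917.
u_3 = c_3 − 1.0000·q_1 − 4.8917·q_2 = (-2.0531, -0.1416, -0.2124, -1.9469).
‖u_3‖ = 2.8409, so q_3 = (-0.7227, -0.0498, -0.0748, -0.6853).
Qᵀb = (1.3333, -0.2509, -1.4454).
Back-substitute: x_3 = -1.4454/2.8409 = -0.5088.
x_2 = (-0.2509 − 4.8917·(-0.5088))/3.5434 = 0.6316.
x_1 = (1.3333 − 6.6667·0.6316 − 1.0000·(-0.5088))/6.0000 = -0.3947.

x = (-0.3947, 0.6316, -0.5088)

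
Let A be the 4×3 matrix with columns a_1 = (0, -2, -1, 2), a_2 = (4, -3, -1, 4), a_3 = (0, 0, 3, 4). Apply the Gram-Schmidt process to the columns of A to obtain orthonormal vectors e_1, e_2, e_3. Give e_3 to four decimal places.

a_1 = (0, -2, -1, 2); ‖a_1‖ = 3.0000, so e_1 = (0.0000, -0.6667, -0.3333, 0.6667).
e_1·a_2 = 0.0000·4 + (-0.6667)·(-3) + (-0.3333)·(-1) + 0.6667·4 = 5.0000.
u_2 = a_2 − 5.0000·e_1 = (4.0000, 0.3333, 0.6667, 0.6667).
‖u_2‖ = 4.1231, so e_2 = (0.9701, 0.0808, 0.1617, 0.1617).
e_1·a_3 = 0.0000·0 + (-0.6667)·0 + (-0.3333)·3 + 0.6667·4 = 1.6667; e_2·a_3 = 0.9701·0 + 0.0808·0 + 0.1617·3 + 0.1617·4 = 1.1318.
u_3 = a_3 − 1.6667·e_1 − 1.1318·e_2 = (-1.0980, 1.0196, 3.3725, 2.7059).
‖u_3‖ = 4.5762, so e_3 = (-0.2399, 0.2228, 0.7370, 0.5913).

e_3 = (-0.2399, 0.2228, 0.7370, 0.5913)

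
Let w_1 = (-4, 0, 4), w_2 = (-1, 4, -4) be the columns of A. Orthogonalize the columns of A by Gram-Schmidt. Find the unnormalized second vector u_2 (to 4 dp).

u_2 = (-2.5000, 4.0000, -2.5000)

e_1 = w_1/‖w_1‖ = (-4, 0, 4)/5.6569 = (-0.7071, 0.0000, 0.7071).
r_{12} = e_1·w_2 = -2.1213.
u_2 = w_2 + 2.1213·e_1 = (-2.5000, 4.0000, -2.5000).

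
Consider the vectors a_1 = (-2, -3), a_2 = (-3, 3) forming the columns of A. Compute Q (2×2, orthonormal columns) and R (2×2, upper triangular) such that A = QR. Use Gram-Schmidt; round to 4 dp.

q_1 = a_1/‖a_1‖ = (-2, -3)/3.6056 = (-0.5547, -0.8321).
r_{12} = q_1·a_2 = -0.8321.
u_2 = a_2 + 0.8321·q_1 = (-3.4615, 2.3077).
‖u_2‖ = 4.1603, so q_2 = (-0.8321, 0.5547).

Q = [[-0.5547, -0.8321], [-0.8321, 0.5547]], R = [[3.6056, -0.8321], [0.0000, 4.1603]]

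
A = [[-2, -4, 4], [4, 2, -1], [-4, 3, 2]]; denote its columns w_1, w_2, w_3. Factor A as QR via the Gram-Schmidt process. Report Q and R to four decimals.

Q = [[-0.3333, -0.7070, 0.6238], [0.6667, 0.2911, 0.6862], [-0.6667, 0.6446, 0.3743]], R = [[6.0000, 0.6667, -3.3333], [0.0000, 5.3437, -1.8298], [0.0000, 0.0000, 2.5575]]

w_1 = (-2, 4, -4); ‖w_1‖ = 6.0000, so q_1 = (-0.3333, 0.6667, -0.6667).
q_1·w_2 = (-0.3333)·(-4) + 0.6667·2 + (-0.6667)·3 = 0.6667.
u_2 = w_2 − 0.6667·q_1 = (-3.7778, 1.5556, 3.4444).
‖u_2‖ = 5.3437, so q_2 = (-0.7070, 0.2911, 0.6446).
q_1·w_3 = (-0.3333)·4 + 0.6667·(-1) + (-0.6667)·2 = -3.3333; q_2·w_3 = (-0.7070)·4 + 0.2911·(-1) + 0.6446·2 = -1.8298.
u_3 = w_3 + 3.3333·q_1 + 1.8298·q_2 = (1.5953, 1.7549, 0.9572).
‖u_3‖ = 2.5575, so q_3 = (0.6238, 0.6862, 0.3743).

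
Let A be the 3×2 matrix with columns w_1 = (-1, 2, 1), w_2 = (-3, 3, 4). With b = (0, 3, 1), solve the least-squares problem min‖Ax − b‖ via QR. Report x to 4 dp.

x = (1.9714, -0.3714)

q_1 = w_1/‖w_1‖ = (-1, 2, 1)/2.4495 = (-0.4082, 0.8165, 0.4082).
r_{12} = q_1·w_2 = 5.3072.
u_2 = w_2 − 5.3072·q_1 = (-0.8333, -1.3333, 1.8333).
‖u_2‖ = 2.4152, so q_2 = (-0.3450, -0.5521, 0.7591).
Qᵀb = (2.8577, -0.8971).
Back-substitute: x_2 = -0.8971/2.4152 = -0.3714.
x_1 = (2.8577 − 5.3072·(-0.3714))/2.4495 = 1.9714.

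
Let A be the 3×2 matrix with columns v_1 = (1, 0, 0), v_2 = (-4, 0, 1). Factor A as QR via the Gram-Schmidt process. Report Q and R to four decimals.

Q = [[1.0000, 0.0000], [0.0000, 0.0000], [0.0000, 1.0000]], R = [[1.0000, -4.0000], [0.0000, 1.0000]]

e_1 = v_1/‖v_1‖ = (1, 0, 0)/1.0000 = (1.0000, 0.0000, 0.0000).
r_{12} = e_1·v_2 = -4.0000.
u_2 = v_2 + 4.0000·e_1 = (0.0000, 0.0000, 1.0000).
‖u_2‖ = 1.0000, so e_2 = (0.0000, 0.0000, 1.0000).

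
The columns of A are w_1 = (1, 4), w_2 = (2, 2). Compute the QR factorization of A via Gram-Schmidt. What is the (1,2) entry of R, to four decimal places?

r_{12} = 2.4254

e_1 = w_1/‖w_1‖ = (1, 4)/4.1231 = (0.2425, 0.9701).
r_{12} = e_1·w_2 = 2.4254.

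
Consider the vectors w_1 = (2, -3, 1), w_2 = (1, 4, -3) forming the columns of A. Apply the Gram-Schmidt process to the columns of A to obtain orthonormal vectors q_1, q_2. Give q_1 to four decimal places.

w_1 = (2, -3, 1); ‖w_1‖ = 3.7417, so q_1 = (0.5345, -0.8018, 0.2673).

q_1 = (0.5345, -0.8018, 0.2673)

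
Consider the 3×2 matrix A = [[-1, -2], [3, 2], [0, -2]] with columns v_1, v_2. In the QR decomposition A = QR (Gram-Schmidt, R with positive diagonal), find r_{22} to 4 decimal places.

v_1 = (-1, 3, 0); ‖v_1‖ = 3.1623, so e_1 = (-0.3162, 0.9487, 0.0000).
e_1·v_2 = (-0.3162)·(-2) + 0.9487·2 + 0.0000·(-2) = 2.5298.
u_2 = v_2 − 2.5298·e_1 = (-1.2000, -0.4000, -2.0000).
r_{22} = ‖u_2‖ = 2.3664.

r_{22} = 2.3664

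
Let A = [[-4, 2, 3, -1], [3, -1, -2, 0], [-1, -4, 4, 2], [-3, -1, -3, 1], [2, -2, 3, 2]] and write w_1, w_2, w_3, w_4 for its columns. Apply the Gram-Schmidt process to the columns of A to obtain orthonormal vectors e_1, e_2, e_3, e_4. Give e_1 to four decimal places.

e_1 = (-0.6405, 0.4804, -0.1601, -0.4804, 0.3203)

e_1 = w_1/‖w_1‖ = (-4, 3, -1, -3, 2)/6.2450 = (-0.6405, 0.4804, -0.1601, -0.4804, 0.3203).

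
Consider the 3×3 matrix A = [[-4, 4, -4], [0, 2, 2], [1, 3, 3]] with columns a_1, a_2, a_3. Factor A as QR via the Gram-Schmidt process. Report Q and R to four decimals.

e_1 = a_1/‖a_1‖ = (-4, 0, 1)/4.1231 = (-0.9701, 0.0000, 0.2425).
r_{12} = e_1·a_2 = -3.1530.
u_2 = a_2 + 3.1530·e_1 = (0.9412, 2.0000, 3.7647).
‖u_2‖ = 4.3656, so e_2 = (0.2156, 0.4581, 0.8623).
r_{13} = e_1·a_3 = 4.6082; r_{23} = e_2·a_3 = 2.6409.
u_3 = a_3 − 4.6082·e_1 − 2.6409·e_2 = (-0.0988, 0.7901, -0.3951).
‖u_3‖ = 0.8889, so e_3 = (-0.1111, 0.8889, -0.4444).

Q = [[-0.9701, 0.2156, -0.1111], [0.0000, 0.4581, 0.8889], [0.2425, 0.8623, -0.4444]], R = [[4.1231, -3.1530, 4.6082], [0.0000, 4.3656, 2.6409], [0.0000, 0.0000, 0.8889]]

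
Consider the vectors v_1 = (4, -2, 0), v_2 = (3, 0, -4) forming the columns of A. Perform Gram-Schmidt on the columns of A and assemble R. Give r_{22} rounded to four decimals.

e_1 = v_1/‖v_1‖ = (4, -2, 0)/4.4721 = (0.8944, -0.4472, 0.0000).
r_{12} = e_1·v_2 = 2.6833.
u_2 = v_2 − 2.6833·e_1 = (0.6000, 1.2000, -4.0000).
r_{22} = ‖u_2‖ = 4.2190.

r_{22} = 4.2190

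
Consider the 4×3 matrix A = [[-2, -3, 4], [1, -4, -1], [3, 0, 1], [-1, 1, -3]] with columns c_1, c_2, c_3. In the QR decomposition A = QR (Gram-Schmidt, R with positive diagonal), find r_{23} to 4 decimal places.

r_{23} = -2.1208

c_1 = (-2, 1, 3, -1); ‖c_1‖ = 3.8730, so e_1 = (-0.5164, 0.2582, 0.7746, -0.2582).
e_1·c_2 = (-0.5164)·(-3) + 0.2582·(-4) + 0.7746·0 + (-0.2582)·1 = 0.2582.
u_2 = c_2 − 0.2582·e_1 = (-2.8667, -4.0667, -0.2000, 1.0667).
‖u_2‖ = 5.0925, so e_2 = (-0.5629, -0.7986, -0.0393, 0.2095).
r_{23} = e_2·c_3 = -2.1208.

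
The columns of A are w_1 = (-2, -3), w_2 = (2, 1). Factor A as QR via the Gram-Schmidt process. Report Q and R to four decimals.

Q = [[-0.5547, 0.8321], [-0.8321, -0.5547]], R = [[3.6056, -1.9415], [0.0000, 1.1094]]

w_1 = (-2, -3); ‖w_1‖ = 3.6056, so e_1 = (-0.5547, -0.8321).
e_1·w_2 = (-0.5547)·2 + (-0.8321)·1 = -1.9415.
u_2 = w_2 + 1.9415·e_1 = (0.9231, -0.6154).
‖u_2‖ = 1.1094, so e_2 = (0.8321, -0.5547).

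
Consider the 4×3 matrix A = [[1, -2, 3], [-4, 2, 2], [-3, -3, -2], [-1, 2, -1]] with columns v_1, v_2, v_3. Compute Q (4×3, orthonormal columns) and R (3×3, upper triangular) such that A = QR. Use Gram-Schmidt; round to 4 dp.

v_1 = (1, -4, -3, -1); ‖v_1‖ = 5.1962, so q_1 = (0.1925, -0.7698, -0.5774, -0.1925).
q_1·v_2 = 0.1925·(-2) + (-0.7698)·2 + (-0.5774)·(-3) + (-0.1925)·2 = -0.5774.
u_2 = v_2 + 0.5774·q_1 = (-1.8889, 1.5556, -3.3333, 1.8889).
‖u_2‖ = 4.5461, so q_2 = (-0.4155, 0.3422, -0.7332, 0.4155).
q_1·v_3 = 0.1925·3 + (-0.7698)·2 + (-0.5774)·(-2) + (-0.1925)·(-1) = 0.3849; q_2·v_3 = (-0.4155)·3 + 0.3422·2 + (-0.7332)·(-2) + 0.4155·(-1) = 0.4888.
u_3 = v_3 − 0.3849·q_1 − 0.4888·q_2 = (3.1290, 2.1290, -1.4194, -1.1290).
‖u_3‖ = 4.1968, so q_3 = (0.7456, 0.5073, -0.3382, -0.2690).

Q = [[0.1925, -0.4155, 0.7456], [-0.7698, 0.3422, 0.5073], [-0.5774, -0.7332, -0.3382], [-0.1925, 0.4155, -0.2690]], R = [[5.1962, -0.5774, 0.3849], [0.0000, 4.5461, 0.4888], [0.0000, 0.0000, 4.1968]]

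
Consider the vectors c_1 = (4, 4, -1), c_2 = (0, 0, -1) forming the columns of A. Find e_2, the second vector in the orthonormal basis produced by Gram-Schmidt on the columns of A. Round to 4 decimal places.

e_2 = (-0.1231, -0.1231, -0.9847)

c_1 = (4, 4, -1); ‖c_1‖ = 5.7446, so e_1 = (0.6963, 0.6963, -0.1741).
e_1·c_2 = 0.6963·0 + 0.6963·0 + (-0.1741)·(-1) = 0.1741.
u_2 = c_2 − 0.1741·e_1 = (-0.1212, -0.1212, -0.9697).
‖u_2‖ = 0.9847, so e_2 = (-0.1231, -0.1231, -0.9847).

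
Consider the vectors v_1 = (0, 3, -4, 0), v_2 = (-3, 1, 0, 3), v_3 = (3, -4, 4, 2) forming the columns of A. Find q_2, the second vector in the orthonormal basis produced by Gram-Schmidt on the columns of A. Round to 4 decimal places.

v_1 = (0, 3, -4, 0); ‖v_1‖ = 5.0000, so q_1 = (0.0000, 0.6000, -0.8000, 0.0000).
q_1·v_2 = 0.0000·(-3) + 0.6000·1 + (-0.8000)·0 + 0.0000·3 = 0.6000.
u_2 = v_2 − 0.6000·q_1 = (-3.0000, 0.6400, 0.4800, 3.0000).
‖u_2‖ = 4.3174, so q_2 = (-0.6949, 0.1482, 0.1112, 0.6949).

q_2 = (-0.6949, 0.1482, 0.1112, 0.6949)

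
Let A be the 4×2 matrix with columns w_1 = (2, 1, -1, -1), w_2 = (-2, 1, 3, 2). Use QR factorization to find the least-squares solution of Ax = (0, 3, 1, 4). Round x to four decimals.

w_1 = (2, 1, -1, -1); ‖w_1‖ = 2.6458, so q_1 = (0.7559, 0.3780, -0.3780, -0.3780).
q_1·w_2 = 0.7559·(-2) + 0.3780·1 + (-0.3780)·3 + (-0.3780)·2 = -3.0237.
u_2 = w_2 + 3.0237·q_1 = (0.2857, 2.1429, 1.8571, 0.8571).
‖u_2‖ = 2.9761, so q_2 = (0.0960, 0.7200, 0.6240, 0.2880).
Qᵀb = (-0.7559, 3.9361).
Back-substitute: x_2 = 3.9361/2.9761 = 1.3226.
x_1 = (-0.7559 + 3.0237·1.3226)/2.6458 = 1.2258.

x = (1.2258, 1.3226)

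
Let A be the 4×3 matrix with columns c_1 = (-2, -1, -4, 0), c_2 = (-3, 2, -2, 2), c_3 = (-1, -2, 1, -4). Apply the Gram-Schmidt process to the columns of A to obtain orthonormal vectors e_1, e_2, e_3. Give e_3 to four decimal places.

e_3 = (-0.6667, 0.0000, 0.3333, -0.6667)

c_1 = (-2, -1, -4, 0); ‖c_1‖ = 4.5826, so e_1 = (-0.4364, -0.2182, -0.8729, 0.0000).
e_1·c_2 = (-0.4364)·(-3) + (-0.2182)·2 + (-0.8729)·(-2) + 0.0000·2 = 2.6186.
u_2 = c_2 − 2.6186·e_1 = (-1.8571, 2.5714, 0.2857, 2.0000).
‖u_2‖ = 3.7607, so e_2 = (-0.4938, 0.6838, 0.0760, 0.5318).
e_1·c_3 = (-0.4364)·(-1) + (-0.2182)·(-2) + (-0.8729)·1 + 0.0000·(-4) = 0.0000; e_2·c_3 = (-0.4938)·(-1) + 0.6838·(-2) + 0.0760·1 + 0.5318·(-4) = -2.9250.
u_3 = c_3 + 0.0000·e_1 + 2.9250·e_2 = (-2.4444, 0.0000, 1.2222, -2.4444).
‖u_3‖ = 3.6667, so e_3 = (-0.6667, 0.0000, 0.3333, -0.6667).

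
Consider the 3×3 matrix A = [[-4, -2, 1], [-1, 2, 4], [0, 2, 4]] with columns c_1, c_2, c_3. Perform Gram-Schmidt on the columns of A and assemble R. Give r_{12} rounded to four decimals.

r_{12} = 1.4552

c_1 = (-4, -1, 0); ‖c_1‖ = 4.1231, so q_1 = (-0.9701, -0.2425, 0.0000).
r_{12} = q_1·c_2 = 1.4552.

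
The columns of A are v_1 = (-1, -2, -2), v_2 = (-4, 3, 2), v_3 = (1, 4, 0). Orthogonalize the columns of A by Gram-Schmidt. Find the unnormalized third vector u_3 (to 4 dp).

v_1 = (-1, -2, -2); ‖v_1‖ = 3.0000, so e_1 = (-0.3333, -0.6667, -0.6667).
e_1·v_2 = (-0.3333)·(-4) + (-0.6667)·3 + (-0.6667)·2 = -2.0000.
u_2 = v_2 + 2.0000·e_1 = (-4.6667, 1.6667, 0.6667).
‖u_2‖ = 5.0000, so e_2 = (-0.9333, 0.3333, 0.1333).
e_1·v_3 = (-0.3333)·1 + (-0.6667)·4 + (-0.6667)·0 = -3.0000; e_2·v_3 = (-0.9333)·1 + 0.3333·4 + 0.1333·0 = 0.4000.
u_3 = v_3 + 3.0000·e_1 − 0.4000·e_2 = (0.3733, 1.8667, -2.0533).

u_3 = (0.3733, 1.8667, -2.0533)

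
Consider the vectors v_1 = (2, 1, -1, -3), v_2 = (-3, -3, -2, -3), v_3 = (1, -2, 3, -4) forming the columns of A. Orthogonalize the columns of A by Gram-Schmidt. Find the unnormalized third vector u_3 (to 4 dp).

u_3 = (0.6291, -1.8048, 4.0738, -1.5401)

v_1 = (2, 1, -1, -3); ‖v_1‖ = 3.8730, so q_1 = (0.5164, 0.2582, -0.2582, -0.7746).
q_1·v_2 = 0.5164·(-3) + 0.2582·(-3) + (-0.2582)·(-2) + (-0.7746)·(-3) = 0.5164.
u_2 = v_2 − 0.5164·q_1 = (-3.2667, -3.1333, -1.8667, -2.6000).
‖u_2‖ = 5.5438, so q_2 = (-0.5893, -0.5652, -0.3367, -0.4690).
q_1·v_3 = 0.5164·1 + 0.2582·(-2) + (-0.2582)·3 + (-0.7746)·(-4) = 2.3238; q_2·v_3 = (-0.5893)·1 + (-0.5652)·(-2) + (-0.3367)·3 + (-0.4690)·(-4) = 1.4070.
u_3 = v_3 − 2.3238·q_1 − 1.4070·q_2 = (0.6291, -1.8048, 4.0738, -1.5401).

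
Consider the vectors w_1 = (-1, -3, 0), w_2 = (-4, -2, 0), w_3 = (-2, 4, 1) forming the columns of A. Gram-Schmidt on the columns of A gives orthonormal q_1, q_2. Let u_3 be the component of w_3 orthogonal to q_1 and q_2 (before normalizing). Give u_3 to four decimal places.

w_1 = (-1, -3, 0); ‖w_1‖ = 3.1623, so q_1 = (-0.3162, -0.9487, 0.0000).
q_1·w_2 = (-0.3162)·(-4) + (-0.9487)·(-2) + 0.0000·0 = 3.1623.
u_2 = w_2 − 3.1623·q_1 = (-3.0000, 1.0000, 0.0000).
‖u_2‖ = 3.1623, so q_2 = (-0.9487, 0.3162, 0.0000).
q_1·w_3 = (-0.3162)·(-2) + (-0.9487)·4 + 0.0000·1 = -3.1623; q_2·w_3 = (-0.9487)·(-2) + 0.3162·4 + 0.0000·1 = 3.1623.
u_3 = w_3 + 3.1623·q_1 − 3.1623·q_2 = (0.0000, 0.0000, 1.0000).

u_3 = (0.0000, 0.0000, 1.0000)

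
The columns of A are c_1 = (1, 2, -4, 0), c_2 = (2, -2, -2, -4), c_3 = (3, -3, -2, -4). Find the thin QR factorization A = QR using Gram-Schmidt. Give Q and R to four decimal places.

c_1 = (1, 2, -4, 0); ‖c_1‖ = 4.5826, so q_1 = (0.2182, 0.4364, -0.8729, 0.0000).
q_1·c_2 = 0.2182·2 + 0.4364·(-2) + (-0.8729)·(-2) + 0.0000·(-4) = 1.3093.
u_2 = c_2 − 1.3093·q_1 = (1.7143, -2.5714, -0.8571, -4.0000).
‖u_2‖ = 5.1270, so q_2 = (0.3344, -0.5016, -0.1672, -0.7802).
q_1·c_3 = 0.2182·3 + 0.4364·(-3) + (-0.8729)·(-2) + 0.0000·(-4) = 1.0911; q_2·c_3 = 0.3344·3 + (-0.5016)·(-3) + (-0.1672)·(-2) + (-0.7802)·(-4) = 5.9629.
u_3 = c_3 − 1.0911·q_1 − 5.9629·q_2 = (0.7681, -0.4855, -0.0507, 0.6522).
‖u_3‖ = 1.1197, so q_3 = (0.6860, -0.4336, -0.0453, 0.5825).

Q = [[0.2182, 0.3344, 0.6860], [0.4364, -0.5016, -0.4336], [-0.8729, -0.1672, -0.0453], [0.0000, -0.7802, 0.5825]], R = [[4.5826, 1.3093, 1.0911], [0.0000, 5.1270, 5.9629], [0.0000, 0.0000, 1.1197]]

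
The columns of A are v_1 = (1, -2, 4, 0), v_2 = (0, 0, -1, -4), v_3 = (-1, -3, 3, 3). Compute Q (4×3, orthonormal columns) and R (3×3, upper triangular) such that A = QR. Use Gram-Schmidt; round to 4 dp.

e_1 = v_1/‖v_1‖ = (1, -2, 4, 0)/4.5826 = (0.2182, -0.4364, 0.8729, 0.0000).
r_{12} = e_1·v_2 = -0.8729.
u_2 = v_2 + 0.8729·e_1 = (0.1905, -0.3810, -0.2381, -4.0000).
‖u_2‖ = 4.0297, so e_2 = (0.0473, -0.0945, -0.0591, -0.9926).
r_{13} = e_1·v_3 = 3.7097; r_{23} = e_2·v_3 = -2.9188.
u_3 = v_3 − 3.7097·e_1 + 2.9188·e_2 = (-1.6716, -1.6569, -0.4106, 0.1026).
‖u_3‖ = 2.3913, so e_3 = (-0.6990, -0.6929, -0.1717, 0.0429).

Q = [[0.2182, 0.0473, -0.6990], [-0.4364, -0.0945, -0.6929], [0.8729, -0.0591, -0.1717], [0.0000, -0.9926, 0.0429]], R = [[4.5826, -0.8729, 3.7097], [0.0000, 4.0297, -2.9188], [0.0000, 0.0000, 2.3913]]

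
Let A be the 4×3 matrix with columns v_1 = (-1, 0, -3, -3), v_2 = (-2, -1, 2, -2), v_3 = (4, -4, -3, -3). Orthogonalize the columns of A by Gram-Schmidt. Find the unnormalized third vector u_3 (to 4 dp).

u_3 = (3.9259, -4.4280, 0.2016, -1.5103)

e_1 = v_1/‖v_1‖ = (-1, 0, -3, -3)/4.3589 = (-0.2294, 0.0000, -0.6882, -0.6882).
r_{12} = e_1·v_2 = 0.4588.
u_2 = v_2 − 0.4588·e_1 = (-1.8947, -1.0000, 2.3158, -1.6842).
‖u_2‖ = 3.5762, so e_2 = (-0.5298, -0.2796, 0.6475, -0.4709).
r_{13} = e_1·v_3 = 3.2118; r_{23} = e_2·v_3 = -1.5306.
u_3 = v_3 − 3.2118·e_1 + 1.5306·e_2 = (3.9259, -4.4280, 0.2016, -1.5103).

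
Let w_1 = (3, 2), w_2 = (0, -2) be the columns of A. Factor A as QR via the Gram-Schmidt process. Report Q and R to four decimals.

Q = [[0.8321, 0.5547], [0.5547, -0.8321]], R = [[3.6056, -1.1094], [0.0000, 1.6641]]

w_1 = (3, 2); ‖w_1‖ = 3.6056, so e_1 = (0.8321, 0.5547).
e_1·w_2 = 0.8321·0 + 0.5547·(-2) = -1.1094.
u_2 = w_2 + 1.1094·e_1 = (0.9231, -1.3846).
‖u_2‖ = 1.6641, so e_2 = (0.5547, -0.8321).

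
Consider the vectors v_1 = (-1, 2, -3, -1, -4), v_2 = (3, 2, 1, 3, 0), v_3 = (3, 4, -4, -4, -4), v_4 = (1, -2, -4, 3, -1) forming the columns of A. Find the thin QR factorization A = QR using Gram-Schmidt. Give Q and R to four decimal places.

Q = [[-0.1796, 0.6026, 0.6397, 0.3188], [0.3592, 0.4930, 0.1712, -0.5579], [-0.5388, 0.1096, -0.1126, -0.7035], [-0.1796, 0.6026, -0.7163, 0.2876], [-0.7184, -0.1369, 0.1892, 0.0971]], R = [[5.5678, -0.8980, 6.6454, 1.4368], [0.0000, 4.7110, 1.4790, 1.1230], [0.0000, 0.0000, 5.1625, -1.5902], [0.0000, 0.0000, 0.0000, 5.0146]]

v_1 = (-1, 2, -3, -1, -4); ‖v_1‖ = 5.5678, so e_1 = (-0.1796, 0.3592, -0.5388, -0.1796, -0.7184).
e_1·v_2 = (-0.1796)·3 + 0.3592·2 + (-0.5388)·1 + (-0.1796)·3 + (-0.7184)·0 = -0.8980.
u_2 = v_2 + 0.8980·e_1 = (2.8387, 2.3226, 0.5161, 2.8387, -0.6452).
‖u_2‖ = 4.7110, so e_2 = (0.6026, 0.4930, 0.1096, 0.6026, -0.1369).
e_1·v_3 = (-0.1796)·3 + 0.3592·4 + (-0.5388)·(-4) + (-0.1796)·(-4) + (-0.7184)·(-4) = 6.6454; e_2·v_3 = 0.6026·3 + 0.4930·4 + 0.1096·(-4) + 0.6026·(-4) + (-0.1369)·(-4) = 1.4790.
u_3 = v_3 − 6.6454·e_1 − 1.4790·e_2 = (3.3023, 0.8837, -0.5814, -3.6977, 0.9767).
‖u_3‖ = 5.1625, so e_3 = (0.6397, 0.1712, -0.1126, -0.7163, 0.1892).
e_1·v_4 = (-0.1796)·1 + 0.3592·(-2) + (-0.5388)·(-4) + (-0.1796)·3 + (-0.7184)·(-1) = 1.4368; e_2·v_4 = 0.6026·1 + 0.4930·(-2) + 0.1096·(-4) + 0.6026·3 + (-0.1369)·(-1) = 1.1230; e_3·v_4 = 0.6397·1 + 0.1712·(-2) + (-0.1126)·(-4) + (-0.7163)·3 + 0.1892·(-1) = -1.5902.
u_4 = v_4 − 1.4368·e_1 − 1.1230·e_2 + 1.5902·e_3 = (1.5986, -2.7976, -3.5279, 1.4424, 0.4869).
‖u_4‖ = 5.0146, so e_4 = (0.3188, -0.5579, -0.7035, 0.2876, 0.0971).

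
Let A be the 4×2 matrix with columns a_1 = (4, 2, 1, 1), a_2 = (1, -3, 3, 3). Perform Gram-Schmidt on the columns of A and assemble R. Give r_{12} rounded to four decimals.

e_1 = a_1/‖a_1‖ = (4, 2, 1, 1)/4.6904 = (0.8528, 0.4264, 0.2132, 0.2132).
r_{12} = e_1·a_2 = 0.8528.

r_{12} = 0.8528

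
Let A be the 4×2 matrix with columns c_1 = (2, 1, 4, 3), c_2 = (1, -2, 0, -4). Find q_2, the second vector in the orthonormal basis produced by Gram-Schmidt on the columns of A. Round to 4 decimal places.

q_2 = (0.4472, -0.3975, 0.3975, -0.6957)

q_1 = c_1/‖c_1‖ = (2, 1, 4, 3)/5.4772 = (0.3651, 0.1826, 0.7303, 0.5477).
r_{12} = q_1·c_2 = -2.1909.
u_2 = c_2 + 2.1909·q_1 = (1.8000, -1.6000, 1.6000, -2.8000).
‖u_2‖ = 4.0249, so q_2 = (0.4472, -0.3975, 0.3975, -0.6957).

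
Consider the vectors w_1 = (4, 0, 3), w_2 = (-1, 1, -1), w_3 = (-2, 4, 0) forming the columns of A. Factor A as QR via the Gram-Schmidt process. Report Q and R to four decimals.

Q = [[0.8000, 0.1177, -0.5883], [0.0000, 0.9806, 0.1961], [0.6000, -0.1569, 0.7845]], R = [[5.0000, -1.4000, -1.6000], [0.0000, 1.0198, 3.6870], [0.0000, 0.0000, 1.9612]]

w_1 = (4, 0, 3); ‖w_1‖ = 5.0000, so q_1 = (0.8000, 0.0000, 0.6000).
q_1·w_2 = 0.8000·(-1) + 0.0000·1 + 0.6000·(-1) = -1.4000.
u_2 = w_2 + 1.4000·q_1 = (0.1200, 1.0000, -0.1600).
‖u_2‖ = 1.0198, so q_2 = (0.1177, 0.9806, -0.1569).
q_1·w_3 = 0.8000·(-2) + 0.0000·4 + 0.6000·0 = -1.6000; q_2·w_3 = 0.1177·(-2) + 0.9806·4 + (-0.1569)·0 = 3.6870.
u_3 = w_3 + 1.6000·q_1 − 3.6870·q_2 = (-1.1538, 0.3846, 1.5385).
‖u_3‖ = 1.9612, so q_3 = (-0.5883, 0.1961, 0.7845).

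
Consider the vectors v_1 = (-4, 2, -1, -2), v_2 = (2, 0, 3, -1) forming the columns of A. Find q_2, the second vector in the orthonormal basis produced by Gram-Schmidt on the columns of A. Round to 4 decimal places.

q_2 = (0.1707, 0.2195, 0.8048, -0.5244)

v_1 = (-4, 2, -1, -2); ‖v_1‖ = 5.0000, so q_1 = (-0.8000, 0.4000, -0.2000, -0.4000).
q_1·v_2 = (-0.8000)·2 + 0.4000·0 + (-0.2000)·3 + (-0.4000)·(-1) = -1.8000.
u_2 = v_2 + 1.8000·q_1 = (0.5600, 0.7200, 2.6400, -1.7200).
‖u_2‖ = 3.2802, so q_2 = (0.1707, 0.2195, 0.8048, -0.5244).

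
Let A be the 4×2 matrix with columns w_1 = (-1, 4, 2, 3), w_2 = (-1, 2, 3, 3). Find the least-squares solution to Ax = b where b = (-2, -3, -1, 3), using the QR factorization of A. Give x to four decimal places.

q_1 = w_1/‖w_1‖ = (-1, 4, 2, 3)/5.4772 = (-0.1826, 0.7303, 0.3651, 0.5477).
r_{12} = q_1·w_2 = 4.3818.
u_2 = w_2 − 4.3818·q_1 = (-0.2000, -1.2000, 1.4000, 0.6000).
‖u_2‖ = 1.9494, so q_2 = (-0.1026, -0.6156, 0.7182, 0.3078).
Qᵀb = (-0.5477, 2.2572).
Back-substitute: x_2 = 2.2572/1.9494 = 1.1579.
x_1 = (-0.5477 − 4.3818·1.1579)/5.4772 = -1.0263.

x = (-1.0263, 1.1579)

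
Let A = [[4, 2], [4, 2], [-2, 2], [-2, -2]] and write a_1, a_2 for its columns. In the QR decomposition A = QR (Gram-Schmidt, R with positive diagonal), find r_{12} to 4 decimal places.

e_1 = a_1/‖a_1‖ = (4, 4, -2, -2)/6.3246 = (0.6325, 0.6325, -0.3162, -0.3162).
r_{12} = e_1·a_2 = 2.5298.

r_{12} = 2.5298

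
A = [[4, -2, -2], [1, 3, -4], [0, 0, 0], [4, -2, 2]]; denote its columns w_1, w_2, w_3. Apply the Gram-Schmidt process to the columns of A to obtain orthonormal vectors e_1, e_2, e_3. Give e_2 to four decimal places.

e_1 = w_1/‖w_1‖ = (4, 1, 0, 4)/5.7446 = (0.6963, 0.1741, 0.0000, 0.6963).
r_{12} = e_1·w_2 = -2.2630.
u_2 = w_2 + 2.2630·e_1 = (-0.4242, 3.3939, 0.0000, -0.4242).
‖u_2‖ = 3.4466, so e_2 = (-0.1231, 0.9847, 0.0000, -0.1231).

e_2 = (-0.1231, 0.9847, 0.0000, -0.1231)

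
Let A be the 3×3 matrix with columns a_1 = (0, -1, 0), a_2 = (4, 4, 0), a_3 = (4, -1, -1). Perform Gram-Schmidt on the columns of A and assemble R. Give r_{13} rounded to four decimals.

r_{13} = 1.0000

a_1 = (0, -1, 0); ‖a_1‖ = 1.0000, so q_1 = (0.0000, -1.0000, 0.0000).
r_{13} = q_1·a_3 = 1.0000.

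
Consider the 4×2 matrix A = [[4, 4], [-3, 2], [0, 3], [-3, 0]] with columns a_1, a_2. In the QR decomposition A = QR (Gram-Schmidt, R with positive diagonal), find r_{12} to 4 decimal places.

r_{12} = 1.7150

a_1 = (4, -3, 0, -3); ‖a_1‖ = 5.8310, so e_1 = (0.6860, -0.5145, 0.0000, -0.5145).
r_{12} = e_1·a_2 = 1.7150.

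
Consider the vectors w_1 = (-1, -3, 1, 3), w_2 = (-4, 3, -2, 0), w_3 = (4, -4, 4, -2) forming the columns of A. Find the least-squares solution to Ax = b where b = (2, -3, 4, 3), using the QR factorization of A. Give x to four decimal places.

x = (0.7843, -0.4902, 0.1471)

w_1 = (-1, -3, 1, 3); ‖w_1‖ = 4.4721, so q_1 = (-0.2236, -0.6708, 0.2236, 0.6708).
q_1·w_2 = (-0.2236)·(-4) + (-0.6708)·3 + 0.2236·(-2) + 0.6708·0 = -1.5652.
u_2 = w_2 + 1.5652·q_1 = (-4.3500, 1.9500, -1.6500, 1.0500).
‖u_2‖ = 5.1527, so q_2 = (-0.8442, 0.3784, -0.3202, 0.2038).
q_1·w_3 = (-0.2236)·4 + (-0.6708)·(-4) + 0.2236·4 + 0.6708·(-2) = 1.3416; q_2·w_3 = (-0.8442)·4 + 0.3784·(-4) + (-0.3202)·4 + 0.2038·(-2) = -6.5791.
u_3 = w_3 − 1.3416·q_1 + 6.5791·q_2 = (-1.2542, -0.6102, 1.5932, -1.5593).
‖u_3‖ = 2.6297, so q_3 = (-0.4770, -0.2320, 0.6059, -0.5930).
Qᵀb = (4.4721, -3.4933, 0.3867).
Back-substitute: x_3 = 0.3867/2.6297 = 0.1471.
x_2 = (-3.4933 + 6.5791·0.1471)/5.1527 = -0.4902.
x_1 = (4.4721 + 1.5652·(-0.4902) − 1.3416·0.1471)/4.4721 = 0.7843.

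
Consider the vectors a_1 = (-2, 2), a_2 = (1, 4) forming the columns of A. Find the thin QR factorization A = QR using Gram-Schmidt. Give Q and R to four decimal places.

a_1 = (-2, 2); ‖a_1‖ = 2.8284, so e_1 = (-0.7071, 0.7071).
e_1·a_2 = (-0.7071)·1 + 0.7071·4 = 2.1213.
u_2 = a_2 − 2.1213·e_1 = (2.5000, 2.5000).
‖u_2‖ = 3.5355, so e_2 = (0.7071, 0.7071).

Q = [[-0.7071, 0.7071], [0.7071, 0.7071]], R = [[2.8284, 2.1213], [0.0000, 3.5355]]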